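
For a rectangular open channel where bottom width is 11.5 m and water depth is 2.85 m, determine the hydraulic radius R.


For a rectangular section:
Flow area A = b * y = 11.5 * 2.85 = 32.77 m^2.
Wetted perimeter P = b + 2y = 11.5 + 2*2.85 = 17.2 m.
Hydraulic radius R = A/P = 32.77 / 17.2 = 1.9055 m.

1.9055


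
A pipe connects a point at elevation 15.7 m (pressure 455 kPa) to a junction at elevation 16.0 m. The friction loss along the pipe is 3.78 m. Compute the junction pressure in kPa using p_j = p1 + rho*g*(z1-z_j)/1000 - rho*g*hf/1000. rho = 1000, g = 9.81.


Junction pressure: p_j = p1 + rho*g*(z1 - z_j)/1000 - rho*g*hf/1000.
Elevation term = 1000*9.81*(15.7 - 16.0)/1000 = -2.943 kPa.
Friction term = 1000*9.81*3.78/1000 = 37.082 kPa.
p_j = 455 + -2.943 - 37.082 = 414.98 kPa.

414.98


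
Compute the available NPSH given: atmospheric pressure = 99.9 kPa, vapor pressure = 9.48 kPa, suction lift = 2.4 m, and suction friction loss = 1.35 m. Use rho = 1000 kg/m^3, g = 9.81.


NPSHa = p_atm/(rho*g) - z_s - hf_s - p_vap/(rho*g).
p_atm/(rho*g) = 99.9*1000 / (1000*9.81) = 10.183 m.
p_vap/(rho*g) = 9.48*1000 / (1000*9.81) = 0.966 m.
NPSHa = 10.183 - 2.4 - 1.35 - 0.966
      = 5.47 m.

5.47


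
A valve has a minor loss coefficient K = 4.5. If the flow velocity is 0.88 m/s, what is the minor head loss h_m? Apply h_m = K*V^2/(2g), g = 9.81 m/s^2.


Minor loss formula: h_m = K * V^2/(2g).
V^2 = 0.88^2 = 0.7744.
V^2/(2g) = 0.7744 / 19.62 = 0.0395 m.
h_m = 4.5 * 0.0395 = 0.1776 m.

0.1776


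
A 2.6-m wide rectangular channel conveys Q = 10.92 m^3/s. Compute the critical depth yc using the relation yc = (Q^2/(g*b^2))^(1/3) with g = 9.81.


Using yc = (Q^2 / (g * b^2))^(1/3):
Q^2 = 10.92^2 = 119.25.
g * b^2 = 9.81 * 2.6^2 = 9.81 * 6.76 = 66.32.
Q^2 / (g*b^2) = 119.25 / 66.32 = 1.7981.
yc = 1.7981^(1/3) = 1.216 m.

1.216


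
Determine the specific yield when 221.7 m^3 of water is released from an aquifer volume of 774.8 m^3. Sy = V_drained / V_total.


Specific yield Sy = Volume drained / Total volume.
Sy = 221.7 / 774.8
   = 0.2861.

0.2861


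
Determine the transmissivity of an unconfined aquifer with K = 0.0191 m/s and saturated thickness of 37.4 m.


Transmissivity is defined as T = K * h.
T = 0.0191 * 37.4
  = 0.7143 m^2/s.

0.7143


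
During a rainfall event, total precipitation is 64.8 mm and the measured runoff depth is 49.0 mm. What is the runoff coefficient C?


The runoff coefficient C = runoff depth / rainfall depth.
C = 49.0 / 64.8
  = 0.7562.

0.7562


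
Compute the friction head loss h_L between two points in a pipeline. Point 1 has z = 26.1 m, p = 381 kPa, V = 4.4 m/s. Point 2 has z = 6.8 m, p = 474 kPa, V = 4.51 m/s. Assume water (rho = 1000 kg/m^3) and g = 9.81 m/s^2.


Total head at each section: H = z + p/(rho*g) + V^2/(2g).
H1 = 26.1 + 381*1000/(1000*9.81) + 4.4^2/(2*9.81)
   = 26.1 + 38.838 + 0.9867
   = 65.925 m.
H2 = 6.8 + 474*1000/(1000*9.81) + 4.51^2/(2*9.81)
   = 6.8 + 48.318 + 1.0367
   = 56.155 m.
h_L = H1 - H2 = 65.925 - 56.155 = 9.77 m.

9.77


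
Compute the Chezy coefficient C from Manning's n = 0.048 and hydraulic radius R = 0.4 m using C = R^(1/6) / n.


The Chezy coefficient relates to Manning's n through C = R^(1/6) / n.
R^(1/6) = 0.4^(1/6) = 0.858374.
C = 0.858374 / 0.048 = 17.88 m^(1/2)/s.

17.88


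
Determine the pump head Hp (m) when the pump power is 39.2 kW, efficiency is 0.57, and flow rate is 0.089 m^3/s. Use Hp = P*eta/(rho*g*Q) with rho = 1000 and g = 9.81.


Pump head formula: Hp = P * eta / (rho * g * Q).
Numerator: P * eta = 39.2 * 1000 * 0.57 = 22344.0 W.
Denominator: rho * g * Q = 1000 * 9.81 * 0.089 = 873.09.
Hp = 22344.0 / 873.09 = 25.59 m.

25.59


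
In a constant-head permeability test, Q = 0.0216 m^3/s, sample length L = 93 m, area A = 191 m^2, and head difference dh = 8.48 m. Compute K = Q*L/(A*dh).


From K = Q*L / (A*dh):
Numerator: Q*L = 0.0216 * 93 = 2.0088.
Denominator: A*dh = 191 * 8.48 = 1619.68.
K = 2.0088 / 1619.68 = 0.00124 m/s.

0.00124


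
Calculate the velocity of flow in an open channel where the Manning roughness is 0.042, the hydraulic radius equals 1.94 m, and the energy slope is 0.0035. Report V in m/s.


Manning's equation gives V = (1/n) * R^(2/3) * S^(1/2).
First, compute R^(2/3) = 1.94^(2/3) = 1.5555.
Next, S^(1/2) = 0.0035^(1/2) = 0.059161.
Then 1/n = 1/0.042 = 23.81.
V = 23.81 * 1.5555 * 0.059161 = 2.1911 m/s.

2.1911


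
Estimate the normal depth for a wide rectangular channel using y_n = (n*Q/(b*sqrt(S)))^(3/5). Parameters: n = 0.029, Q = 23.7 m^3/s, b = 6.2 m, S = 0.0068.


We use the wide-channel approximation y_n = (n*Q/(b*sqrt(S)))^(3/5).
sqrt(S) = sqrt(0.0068) = 0.082462.
Numerator: n*Q = 0.029 * 23.7 = 0.6873.
Denominator: b*sqrt(S) = 6.2 * 0.082462 = 0.511264.
arg = 1.3443.
y_n = 1.3443^(3/5) = 1.1943 m.

1.1943


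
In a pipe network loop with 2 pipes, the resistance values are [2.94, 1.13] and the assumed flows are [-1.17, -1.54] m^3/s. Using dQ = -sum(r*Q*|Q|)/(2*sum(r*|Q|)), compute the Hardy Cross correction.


Numerator terms (r*Q*|Q|): 2.94*-1.17*|-1.17| = -4.0246; 1.13*-1.54*|-1.54| = -2.6799.
Sum of numerator = -6.7045.
Denominator terms (r*|Q|): 2.94*|-1.17| = 3.4398; 1.13*|-1.54| = 1.7402.
2 * sum of denominator = 2 * 5.18 = 10.36.
dQ = --6.7045 / 10.36 = 0.6472 m^3/s.

0.6472


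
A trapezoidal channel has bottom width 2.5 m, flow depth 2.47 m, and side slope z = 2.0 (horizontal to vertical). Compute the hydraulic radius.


For a trapezoidal section with side slope z:
A = (b + z*y)*y = (2.5 + 2.0*2.47)*2.47 = 18.377 m^2.
P = b + 2*y*sqrt(1 + z^2) = 2.5 + 2*2.47*sqrt(1 + 2.0^2) = 13.546 m.
R = A/P = 18.377 / 13.546 = 1.3566 m.

1.3566


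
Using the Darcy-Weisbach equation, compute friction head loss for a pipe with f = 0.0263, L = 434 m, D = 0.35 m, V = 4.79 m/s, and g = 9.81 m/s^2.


Darcy-Weisbach equation: h_f = f * (L/D) * V^2/(2g).
f * L/D = 0.0263 * 434/0.35 = 32.612.
V^2/(2g) = 4.79^2 / (2*9.81) = 22.9441 / 19.62 = 1.1694 m.
h_f = 32.612 * 1.1694 = 38.137 m.

38.137


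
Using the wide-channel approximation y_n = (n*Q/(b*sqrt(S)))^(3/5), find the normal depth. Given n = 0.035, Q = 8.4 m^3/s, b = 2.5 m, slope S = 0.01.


We use the wide-channel approximation y_n = (n*Q/(b*sqrt(S)))^(3/5).
sqrt(S) = sqrt(0.01) = 0.1.
Numerator: n*Q = 0.035 * 8.4 = 0.294.
Denominator: b*sqrt(S) = 2.5 * 0.1 = 0.25.
arg = 1.176.
y_n = 1.176^(3/5) = 1.1022 m.

1.1022


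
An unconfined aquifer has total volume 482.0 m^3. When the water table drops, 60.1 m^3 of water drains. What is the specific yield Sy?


Specific yield Sy = Volume drained / Total volume.
Sy = 60.1 / 482.0
   = 0.1247.

0.1247


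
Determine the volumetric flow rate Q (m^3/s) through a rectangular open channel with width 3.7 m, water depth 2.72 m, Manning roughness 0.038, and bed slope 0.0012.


For a rectangular channel, the cross-sectional area A = b * y = 3.7 * 2.72 = 10.06 m^2.
The wetted perimeter P = b + 2y = 3.7 + 2*2.72 = 9.14 m.
Hydraulic radius R = A/P = 10.06/9.14 = 1.1011 m.
Velocity V = (1/n)*R^(2/3)*S^(1/2) = (1/0.038)*1.1011^(2/3)*0.0012^(1/2) = 0.9721 m/s.
Discharge Q = A * V = 10.06 * 0.9721 = 9.783 m^3/s.

9.783


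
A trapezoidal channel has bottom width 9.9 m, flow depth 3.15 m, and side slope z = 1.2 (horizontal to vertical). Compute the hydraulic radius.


For a trapezoidal section with side slope z:
A = (b + z*y)*y = (9.9 + 1.2*3.15)*3.15 = 43.092 m^2.
P = b + 2*y*sqrt(1 + z^2) = 9.9 + 2*3.15*sqrt(1 + 1.2^2) = 19.741 m.
R = A/P = 43.092 / 19.741 = 2.1829 m.

2.1829


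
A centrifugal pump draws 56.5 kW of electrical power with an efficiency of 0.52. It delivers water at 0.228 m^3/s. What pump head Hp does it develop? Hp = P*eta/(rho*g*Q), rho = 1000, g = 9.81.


Pump head formula: Hp = P * eta / (rho * g * Q).
Numerator: P * eta = 56.5 * 1000 * 0.52 = 29380.0 W.
Denominator: rho * g * Q = 1000 * 9.81 * 0.228 = 2236.68.
Hp = 29380.0 / 2236.68 = 13.14 m.

13.14


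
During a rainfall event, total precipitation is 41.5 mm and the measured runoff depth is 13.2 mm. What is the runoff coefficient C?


The runoff coefficient C = runoff depth / rainfall depth.
C = 13.2 / 41.5
  = 0.3181.

0.3181


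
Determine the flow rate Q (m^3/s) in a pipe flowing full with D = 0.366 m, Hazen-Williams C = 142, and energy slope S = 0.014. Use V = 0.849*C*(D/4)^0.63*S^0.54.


For a full circular pipe, R = D/4 = 0.366/4 = 0.0915 m.
V = 0.849 * 142 * 0.0915^0.63 * 0.014^0.54
  = 0.849 * 142 * 0.221664 * 0.099749
  = 2.6656 m/s.
Pipe area A = pi*D^2/4 = pi*0.366^2/4 = 0.1052 m^2.
Q = A * V = 0.1052 * 2.6656 = 0.2804 m^3/s.

0.2804


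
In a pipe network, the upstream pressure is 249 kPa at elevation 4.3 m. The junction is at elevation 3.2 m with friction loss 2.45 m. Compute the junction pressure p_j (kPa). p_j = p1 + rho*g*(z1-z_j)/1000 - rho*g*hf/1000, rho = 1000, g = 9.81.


Junction pressure: p_j = p1 + rho*g*(z1 - z_j)/1000 - rho*g*hf/1000.
Elevation term = 1000*9.81*(4.3 - 3.2)/1000 = 10.791 kPa.
Friction term = 1000*9.81*2.45/1000 = 24.035 kPa.
p_j = 249 + 10.791 - 24.035 = 235.76 kPa.

235.76


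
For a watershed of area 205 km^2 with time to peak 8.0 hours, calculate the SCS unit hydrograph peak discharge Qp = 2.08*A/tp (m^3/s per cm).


SCS formula: Qp = 2.08 * A / tp.
Qp = 2.08 * 205 / 8.0
   = 426.4 / 8.0
   = 53.3 m^3/s per cm.

53.3


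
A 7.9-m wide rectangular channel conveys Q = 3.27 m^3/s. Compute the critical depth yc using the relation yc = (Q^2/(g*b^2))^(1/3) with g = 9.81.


Using yc = (Q^2 / (g * b^2))^(1/3):
Q^2 = 3.27^2 = 10.69.
g * b^2 = 9.81 * 7.9^2 = 9.81 * 62.41 = 612.24.
Q^2 / (g*b^2) = 10.69 / 612.24 = 0.0175.
yc = 0.0175^(1/3) = 0.2595 m.

0.2595


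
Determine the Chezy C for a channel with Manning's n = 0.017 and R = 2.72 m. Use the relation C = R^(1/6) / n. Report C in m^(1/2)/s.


The Chezy coefficient relates to Manning's n through C = R^(1/6) / n.
R^(1/6) = 2.72^(1/6) = 1.181485.
C = 1.181485 / 0.017 = 69.5 m^(1/2)/s.

69.5


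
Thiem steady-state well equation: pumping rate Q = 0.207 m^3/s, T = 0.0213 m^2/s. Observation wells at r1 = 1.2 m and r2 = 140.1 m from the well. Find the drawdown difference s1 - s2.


Thiem equation: s1 - s2 = Q/(2*pi*T) * ln(r2/r1).
ln(r2/r1) = ln(140.1/1.2) = 4.76.
Q/(2*pi*T) = 0.207 / (2*pi*0.0213) = 0.207 / 0.1338 = 1.5467.
s1 - s2 = 1.5467 * 4.76 = 7.3624 m.

7.3624


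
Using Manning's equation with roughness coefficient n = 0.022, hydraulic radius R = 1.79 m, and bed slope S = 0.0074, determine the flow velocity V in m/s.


Manning's equation gives V = (1/n) * R^(2/3) * S^(1/2).
First, compute R^(2/3) = 1.79^(2/3) = 1.4742.
Next, S^(1/2) = 0.0074^(1/2) = 0.086023.
Then 1/n = 1/0.022 = 45.45.
V = 45.45 * 1.4742 * 0.086023 = 5.7645 m/s.

5.7645


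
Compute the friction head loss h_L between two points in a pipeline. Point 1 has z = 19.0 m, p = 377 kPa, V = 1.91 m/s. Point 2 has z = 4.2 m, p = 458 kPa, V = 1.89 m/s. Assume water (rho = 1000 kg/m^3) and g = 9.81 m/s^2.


Total head at each section: H = z + p/(rho*g) + V^2/(2g).
H1 = 19.0 + 377*1000/(1000*9.81) + 1.91^2/(2*9.81)
   = 19.0 + 38.43 + 0.1859
   = 57.616 m.
H2 = 4.2 + 458*1000/(1000*9.81) + 1.89^2/(2*9.81)
   = 4.2 + 46.687 + 0.1821
   = 51.069 m.
h_L = H1 - H2 = 57.616 - 51.069 = 6.547 m.

6.547


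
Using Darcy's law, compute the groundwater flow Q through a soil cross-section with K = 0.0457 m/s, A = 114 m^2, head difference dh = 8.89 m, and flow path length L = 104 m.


Darcy's law: Q = K * A * i, where i = dh/L.
Hydraulic gradient i = 8.89 / 104 = 0.085481.
Q = 0.0457 * 114 * 0.085481
  = 0.4453 m^3/s.

0.4453


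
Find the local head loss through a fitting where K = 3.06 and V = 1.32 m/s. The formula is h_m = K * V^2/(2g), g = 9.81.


Minor loss formula: h_m = K * V^2/(2g).
V^2 = 1.32^2 = 1.7424.
V^2/(2g) = 1.7424 / 19.62 = 0.0888 m.
h_m = 3.06 * 0.0888 = 0.2718 m.

0.2718


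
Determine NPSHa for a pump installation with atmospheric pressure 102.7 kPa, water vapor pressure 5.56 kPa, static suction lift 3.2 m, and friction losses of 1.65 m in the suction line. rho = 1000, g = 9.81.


NPSHa = p_atm/(rho*g) - z_s - hf_s - p_vap/(rho*g).
p_atm/(rho*g) = 102.7*1000 / (1000*9.81) = 10.469 m.
p_vap/(rho*g) = 5.56*1000 / (1000*9.81) = 0.567 m.
NPSHa = 10.469 - 3.2 - 1.65 - 0.567
      = 5.05 m.

5.05


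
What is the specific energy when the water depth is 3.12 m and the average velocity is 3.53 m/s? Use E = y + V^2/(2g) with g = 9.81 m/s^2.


Specific energy E = y + V^2/(2g).
Velocity head = V^2/(2g) = 3.53^2 / (2*9.81) = 12.4609 / 19.62 = 0.6351 m.
E = 3.12 + 0.6351 = 3.7551 m.

3.7551


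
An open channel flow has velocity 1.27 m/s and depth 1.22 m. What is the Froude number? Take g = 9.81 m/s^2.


The Froude number is defined as Fr = V / sqrt(g*y).
g*y = 9.81 * 1.22 = 11.9682.
sqrt(g*y) = sqrt(11.9682) = 3.4595.
Fr = 1.27 / 3.4595 = 0.3671.

0.3671


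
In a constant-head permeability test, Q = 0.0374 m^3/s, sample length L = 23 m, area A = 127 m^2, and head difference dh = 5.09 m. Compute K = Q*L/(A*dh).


From K = Q*L / (A*dh):
Numerator: Q*L = 0.0374 * 23 = 0.8602.
Denominator: A*dh = 127 * 5.09 = 646.43.
K = 0.8602 / 646.43 = 0.001331 m/s.

0.001331


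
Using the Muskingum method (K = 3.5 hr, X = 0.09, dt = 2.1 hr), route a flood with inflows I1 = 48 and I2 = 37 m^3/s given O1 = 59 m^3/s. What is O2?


Muskingum coefficients:
denom = 2*K*(1-X) + dt = 2*3.5*(1-0.09) + 2.1 = 8.47.
C0 = (dt - 2*K*X)/denom = (2.1 - 2*3.5*0.09)/8.47 = 0.1736.
C1 = (dt + 2*K*X)/denom = (2.1 + 2*3.5*0.09)/8.47 = 0.3223.
C2 = (2*K*(1-X) - dt)/denom = 0.5041.
O2 = C0*I2 + C1*I1 + C2*O1
   = 0.1736*37 + 0.3223*48 + 0.5041*59
   = 51.64 m^3/s.

51.64


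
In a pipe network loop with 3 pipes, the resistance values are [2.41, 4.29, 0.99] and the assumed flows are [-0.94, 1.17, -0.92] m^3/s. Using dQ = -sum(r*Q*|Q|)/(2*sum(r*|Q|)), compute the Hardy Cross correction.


Numerator terms (r*Q*|Q|): 2.41*-0.94*|-0.94| = -2.1295; 4.29*1.17*|1.17| = 5.8726; 0.99*-0.92*|-0.92| = -0.8379.
Sum of numerator = 2.9052.
Denominator terms (r*|Q|): 2.41*|-0.94| = 2.2654; 4.29*|1.17| = 5.0193; 0.99*|-0.92| = 0.9108.
2 * sum of denominator = 2 * 8.1955 = 16.391.
dQ = -2.9052 / 16.391 = -0.1772 m^3/s.

-0.1772


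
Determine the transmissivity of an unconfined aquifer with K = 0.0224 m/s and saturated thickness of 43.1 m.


Transmissivity is defined as T = K * h.
T = 0.0224 * 43.1
  = 0.9654 m^2/s.

0.9654


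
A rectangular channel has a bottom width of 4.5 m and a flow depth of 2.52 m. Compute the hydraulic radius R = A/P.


For a rectangular section:
Flow area A = b * y = 4.5 * 2.52 = 11.34 m^2.
Wetted perimeter P = b + 2y = 4.5 + 2*2.52 = 9.54 m.
Hydraulic radius R = A/P = 11.34 / 9.54 = 1.1887 m.

1.1887


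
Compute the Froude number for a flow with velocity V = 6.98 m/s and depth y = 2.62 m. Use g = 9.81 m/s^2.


The Froude number is defined as Fr = V / sqrt(g*y).
g*y = 9.81 * 2.62 = 25.7022.
sqrt(g*y) = sqrt(25.7022) = 5.0697.
Fr = 6.98 / 5.0697 = 1.3768.

1.3768


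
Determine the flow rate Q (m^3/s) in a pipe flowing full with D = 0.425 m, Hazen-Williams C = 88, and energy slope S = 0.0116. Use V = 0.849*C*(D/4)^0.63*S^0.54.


For a full circular pipe, R = D/4 = 0.425/4 = 0.1062 m.
V = 0.849 * 88 * 0.1062^0.63 * 0.0116^0.54
  = 0.849 * 88 * 0.243549 * 0.090117
  = 1.6398 m/s.
Pipe area A = pi*D^2/4 = pi*0.425^2/4 = 0.1419 m^2.
Q = A * V = 0.1419 * 1.6398 = 0.2326 m^3/s.

0.2326


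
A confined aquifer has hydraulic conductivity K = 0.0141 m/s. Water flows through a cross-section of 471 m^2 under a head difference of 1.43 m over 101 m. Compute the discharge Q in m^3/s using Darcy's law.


Darcy's law: Q = K * A * i, where i = dh/L.
Hydraulic gradient i = 1.43 / 101 = 0.014158.
Q = 0.0141 * 471 * 0.014158
  = 0.094 m^3/s.

0.094


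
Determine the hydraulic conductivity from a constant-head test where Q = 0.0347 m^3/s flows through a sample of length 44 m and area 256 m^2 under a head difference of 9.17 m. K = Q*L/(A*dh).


From K = Q*L / (A*dh):
Numerator: Q*L = 0.0347 * 44 = 1.5268.
Denominator: A*dh = 256 * 9.17 = 2347.52.
K = 1.5268 / 2347.52 = 0.00065 m/s.

0.00065


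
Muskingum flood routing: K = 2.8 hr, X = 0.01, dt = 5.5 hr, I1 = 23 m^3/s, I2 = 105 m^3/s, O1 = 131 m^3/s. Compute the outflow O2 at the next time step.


Muskingum coefficients:
denom = 2*K*(1-X) + dt = 2*2.8*(1-0.01) + 5.5 = 11.044.
C0 = (dt - 2*K*X)/denom = (5.5 - 2*2.8*0.01)/11.044 = 0.4929.
C1 = (dt + 2*K*X)/denom = (5.5 + 2*2.8*0.01)/11.044 = 0.5031.
C2 = (2*K*(1-X) - dt)/denom = 0.004.
O2 = C0*I2 + C1*I1 + C2*O1
   = 0.4929*105 + 0.5031*23 + 0.004*131
   = 63.85 m^3/s.

63.85


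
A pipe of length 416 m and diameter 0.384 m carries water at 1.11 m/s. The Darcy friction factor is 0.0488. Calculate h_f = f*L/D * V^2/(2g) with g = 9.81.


Darcy-Weisbach equation: h_f = f * (L/D) * V^2/(2g).
f * L/D = 0.0488 * 416/0.384 = 52.8667.
V^2/(2g) = 1.11^2 / (2*9.81) = 1.2321 / 19.62 = 0.0628 m.
h_f = 52.8667 * 0.0628 = 3.32 m.

3.32


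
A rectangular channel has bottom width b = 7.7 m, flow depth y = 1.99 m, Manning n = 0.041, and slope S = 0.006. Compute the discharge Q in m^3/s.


For a rectangular channel, the cross-sectional area A = b * y = 7.7 * 1.99 = 15.32 m^2.
The wetted perimeter P = b + 2y = 7.7 + 2*1.99 = 11.68 m.
Hydraulic radius R = A/P = 15.32/11.68 = 1.3119 m.
Velocity V = (1/n)*R^(2/3)*S^(1/2) = (1/0.041)*1.3119^(2/3)*0.006^(1/2) = 2.2641 m/s.
Discharge Q = A * V = 15.32 * 2.2641 = 34.693 m^3/s.

34.693


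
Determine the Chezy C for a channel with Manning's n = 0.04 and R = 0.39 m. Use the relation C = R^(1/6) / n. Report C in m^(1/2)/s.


The Chezy coefficient relates to Manning's n through C = R^(1/6) / n.
R^(1/6) = 0.39^(1/6) = 0.85476.
C = 0.85476 / 0.04 = 21.37 m^(1/2)/s.

21.37


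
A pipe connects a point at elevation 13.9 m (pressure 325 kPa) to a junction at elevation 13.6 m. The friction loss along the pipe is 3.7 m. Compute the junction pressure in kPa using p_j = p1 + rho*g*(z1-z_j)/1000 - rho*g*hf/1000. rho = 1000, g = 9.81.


Junction pressure: p_j = p1 + rho*g*(z1 - z_j)/1000 - rho*g*hf/1000.
Elevation term = 1000*9.81*(13.9 - 13.6)/1000 = 2.943 kPa.
Friction term = 1000*9.81*3.7/1000 = 36.297 kPa.
p_j = 325 + 2.943 - 36.297 = 291.65 kPa.

291.65


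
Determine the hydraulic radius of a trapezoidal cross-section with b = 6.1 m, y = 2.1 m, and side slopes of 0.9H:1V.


For a trapezoidal section with side slope z:
A = (b + z*y)*y = (6.1 + 0.9*2.1)*2.1 = 16.779 m^2.
P = b + 2*y*sqrt(1 + z^2) = 6.1 + 2*2.1*sqrt(1 + 0.9^2) = 11.751 m.
R = A/P = 16.779 / 11.751 = 1.4279 m.

1.4279


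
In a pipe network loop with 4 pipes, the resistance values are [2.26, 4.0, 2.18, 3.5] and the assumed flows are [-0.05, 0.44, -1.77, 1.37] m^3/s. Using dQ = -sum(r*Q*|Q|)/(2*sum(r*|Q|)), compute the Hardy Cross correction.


Numerator terms (r*Q*|Q|): 2.26*-0.05*|-0.05| = -0.0056; 4.0*0.44*|0.44| = 0.7744; 2.18*-1.77*|-1.77| = -6.8297; 3.5*1.37*|1.37| = 6.5692.
Sum of numerator = 0.5082.
Denominator terms (r*|Q|): 2.26*|-0.05| = 0.113; 4.0*|0.44| = 1.76; 2.18*|-1.77| = 3.8586; 3.5*|1.37| = 4.795.
2 * sum of denominator = 2 * 10.5266 = 21.0532.
dQ = -0.5082 / 21.0532 = -0.0241 m^3/s.

-0.0241


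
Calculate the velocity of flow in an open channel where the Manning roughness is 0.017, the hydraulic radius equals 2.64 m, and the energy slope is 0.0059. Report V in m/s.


Manning's equation gives V = (1/n) * R^(2/3) * S^(1/2).
First, compute R^(2/3) = 2.64^(2/3) = 1.9102.
Next, S^(1/2) = 0.0059^(1/2) = 0.076811.
Then 1/n = 1/0.017 = 58.82.
V = 58.82 * 1.9102 * 0.076811 = 8.6307 m/s.

8.6307


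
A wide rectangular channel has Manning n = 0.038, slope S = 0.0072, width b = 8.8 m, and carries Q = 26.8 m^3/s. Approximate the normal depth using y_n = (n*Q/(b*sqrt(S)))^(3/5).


We use the wide-channel approximation y_n = (n*Q/(b*sqrt(S)))^(3/5).
sqrt(S) = sqrt(0.0072) = 0.084853.
Numerator: n*Q = 0.038 * 26.8 = 1.0184.
Denominator: b*sqrt(S) = 8.8 * 0.084853 = 0.746706.
arg = 1.3639.
y_n = 1.3639^(3/5) = 1.2047 m.

1.2047


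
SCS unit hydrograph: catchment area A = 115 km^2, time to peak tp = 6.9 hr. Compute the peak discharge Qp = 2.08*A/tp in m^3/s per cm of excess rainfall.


SCS formula: Qp = 2.08 * A / tp.
Qp = 2.08 * 115 / 6.9
   = 239.2 / 6.9
   = 34.67 m^3/s per cm.

34.67


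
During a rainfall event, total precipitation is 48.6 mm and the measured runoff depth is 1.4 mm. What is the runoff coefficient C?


The runoff coefficient C = runoff depth / rainfall depth.
C = 1.4 / 48.6
  = 0.0288.

0.0288


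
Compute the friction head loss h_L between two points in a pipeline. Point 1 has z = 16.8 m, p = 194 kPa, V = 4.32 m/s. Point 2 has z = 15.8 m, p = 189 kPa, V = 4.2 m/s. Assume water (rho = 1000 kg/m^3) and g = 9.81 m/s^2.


Total head at each section: H = z + p/(rho*g) + V^2/(2g).
H1 = 16.8 + 194*1000/(1000*9.81) + 4.32^2/(2*9.81)
   = 16.8 + 19.776 + 0.9512
   = 37.527 m.
H2 = 15.8 + 189*1000/(1000*9.81) + 4.2^2/(2*9.81)
   = 15.8 + 19.266 + 0.8991
   = 35.965 m.
h_L = H1 - H2 = 37.527 - 35.965 = 1.562 m.

1.562


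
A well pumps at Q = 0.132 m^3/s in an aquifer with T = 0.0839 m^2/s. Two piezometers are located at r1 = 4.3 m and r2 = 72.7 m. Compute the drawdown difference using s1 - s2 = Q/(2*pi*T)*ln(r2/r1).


Thiem equation: s1 - s2 = Q/(2*pi*T) * ln(r2/r1).
ln(r2/r1) = ln(72.7/4.3) = 2.8277.
Q/(2*pi*T) = 0.132 / (2*pi*0.0839) = 0.132 / 0.5272 = 0.2504.
s1 - s2 = 0.2504 * 2.8277 = 0.7081 m.

0.7081


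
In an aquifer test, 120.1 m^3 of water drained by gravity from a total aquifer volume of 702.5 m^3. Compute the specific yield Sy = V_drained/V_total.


Specific yield Sy = Volume drained / Total volume.
Sy = 120.1 / 702.5
   = 0.171.

0.171


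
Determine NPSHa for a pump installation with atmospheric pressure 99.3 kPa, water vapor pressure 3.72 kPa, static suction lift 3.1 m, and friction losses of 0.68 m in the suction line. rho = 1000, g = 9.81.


NPSHa = p_atm/(rho*g) - z_s - hf_s - p_vap/(rho*g).
p_atm/(rho*g) = 99.3*1000 / (1000*9.81) = 10.122 m.
p_vap/(rho*g) = 3.72*1000 / (1000*9.81) = 0.379 m.
NPSHa = 10.122 - 3.1 - 0.68 - 0.379
      = 5.96 m.

5.96


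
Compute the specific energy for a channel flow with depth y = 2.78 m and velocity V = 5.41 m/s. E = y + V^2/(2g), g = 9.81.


Specific energy E = y + V^2/(2g).
Velocity head = V^2/(2g) = 5.41^2 / (2*9.81) = 29.2681 / 19.62 = 1.4917 m.
E = 2.78 + 1.4917 = 4.2717 m.

4.2717


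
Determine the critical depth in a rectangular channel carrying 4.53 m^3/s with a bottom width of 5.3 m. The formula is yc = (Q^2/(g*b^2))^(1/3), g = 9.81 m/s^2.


Using yc = (Q^2 / (g * b^2))^(1/3):
Q^2 = 4.53^2 = 20.52.
g * b^2 = 9.81 * 5.3^2 = 9.81 * 28.09 = 275.56.
Q^2 / (g*b^2) = 20.52 / 275.56 = 0.0745.
yc = 0.0745^(1/3) = 0.4207 m.

0.4207


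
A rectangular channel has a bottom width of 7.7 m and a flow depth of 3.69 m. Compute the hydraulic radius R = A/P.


For a rectangular section:
Flow area A = b * y = 7.7 * 3.69 = 28.41 m^2.
Wetted perimeter P = b + 2y = 7.7 + 2*3.69 = 15.08 m.
Hydraulic radius R = A/P = 28.41 / 15.08 = 1.8842 m.

1.8842


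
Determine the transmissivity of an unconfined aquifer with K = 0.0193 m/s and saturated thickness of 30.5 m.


Transmissivity is defined as T = K * h.
T = 0.0193 * 30.5
  = 0.5887 m^2/s.

0.5887


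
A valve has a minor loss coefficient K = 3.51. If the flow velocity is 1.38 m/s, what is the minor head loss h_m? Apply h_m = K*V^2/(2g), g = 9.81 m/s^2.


Minor loss formula: h_m = K * V^2/(2g).
V^2 = 1.38^2 = 1.9044.
V^2/(2g) = 1.9044 / 19.62 = 0.0971 m.
h_m = 3.51 * 0.0971 = 0.3407 m.

0.3407


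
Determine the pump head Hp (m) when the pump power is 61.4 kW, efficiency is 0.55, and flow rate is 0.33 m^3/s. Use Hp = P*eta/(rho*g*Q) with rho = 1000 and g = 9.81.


Pump head formula: Hp = P * eta / (rho * g * Q).
Numerator: P * eta = 61.4 * 1000 * 0.55 = 33770.0 W.
Denominator: rho * g * Q = 1000 * 9.81 * 0.33 = 3237.3.
Hp = 33770.0 / 3237.3 = 10.43 m.

10.43


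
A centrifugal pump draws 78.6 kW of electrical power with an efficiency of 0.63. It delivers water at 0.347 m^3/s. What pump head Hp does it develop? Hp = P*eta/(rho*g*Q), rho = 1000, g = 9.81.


Pump head formula: Hp = P * eta / (rho * g * Q).
Numerator: P * eta = 78.6 * 1000 * 0.63 = 49518.0 W.
Denominator: rho * g * Q = 1000 * 9.81 * 0.347 = 3404.07.
Hp = 49518.0 / 3404.07 = 14.55 m.

14.55


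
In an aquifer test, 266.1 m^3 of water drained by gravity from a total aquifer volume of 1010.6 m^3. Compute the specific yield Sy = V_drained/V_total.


Specific yield Sy = Volume drained / Total volume.
Sy = 266.1 / 1010.6
   = 0.2633.

0.2633


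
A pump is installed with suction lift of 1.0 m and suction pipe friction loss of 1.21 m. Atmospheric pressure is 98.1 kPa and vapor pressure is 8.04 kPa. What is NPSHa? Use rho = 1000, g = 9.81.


NPSHa = p_atm/(rho*g) - z_s - hf_s - p_vap/(rho*g).
p_atm/(rho*g) = 98.1*1000 / (1000*9.81) = 10.0 m.
p_vap/(rho*g) = 8.04*1000 / (1000*9.81) = 0.82 m.
NPSHa = 10.0 - 1.0 - 1.21 - 0.82
      = 6.97 m.

6.97


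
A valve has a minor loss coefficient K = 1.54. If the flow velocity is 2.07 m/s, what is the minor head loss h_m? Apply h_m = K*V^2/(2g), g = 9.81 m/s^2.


Minor loss formula: h_m = K * V^2/(2g).
V^2 = 2.07^2 = 4.2849.
V^2/(2g) = 4.2849 / 19.62 = 0.2184 m.
h_m = 1.54 * 0.2184 = 0.3363 m.

0.3363


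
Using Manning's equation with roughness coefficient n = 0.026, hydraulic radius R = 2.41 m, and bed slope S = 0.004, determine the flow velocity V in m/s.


Manning's equation gives V = (1/n) * R^(2/3) * S^(1/2).
First, compute R^(2/3) = 2.41^(2/3) = 1.7975.
Next, S^(1/2) = 0.004^(1/2) = 0.063246.
Then 1/n = 1/0.026 = 38.46.
V = 38.46 * 1.7975 * 0.063246 = 4.3725 m/s.

4.3725


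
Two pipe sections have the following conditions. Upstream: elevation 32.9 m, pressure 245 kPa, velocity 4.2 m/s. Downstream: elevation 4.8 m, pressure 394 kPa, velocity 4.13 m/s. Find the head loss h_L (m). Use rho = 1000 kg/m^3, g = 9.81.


Total head at each section: H = z + p/(rho*g) + V^2/(2g).
H1 = 32.9 + 245*1000/(1000*9.81) + 4.2^2/(2*9.81)
   = 32.9 + 24.975 + 0.8991
   = 58.774 m.
H2 = 4.8 + 394*1000/(1000*9.81) + 4.13^2/(2*9.81)
   = 4.8 + 40.163 + 0.8694
   = 45.832 m.
h_L = H1 - H2 = 58.774 - 45.832 = 12.941 m.

12.941


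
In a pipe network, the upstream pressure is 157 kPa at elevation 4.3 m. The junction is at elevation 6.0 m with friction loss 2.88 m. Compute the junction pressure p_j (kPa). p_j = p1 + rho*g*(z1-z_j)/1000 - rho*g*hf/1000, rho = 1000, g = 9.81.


Junction pressure: p_j = p1 + rho*g*(z1 - z_j)/1000 - rho*g*hf/1000.
Elevation term = 1000*9.81*(4.3 - 6.0)/1000 = -16.677 kPa.
Friction term = 1000*9.81*2.88/1000 = 28.253 kPa.
p_j = 157 + -16.677 - 28.253 = 112.07 kPa.

112.07


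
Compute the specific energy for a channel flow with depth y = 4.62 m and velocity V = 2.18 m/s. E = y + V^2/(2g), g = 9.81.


Specific energy E = y + V^2/(2g).
Velocity head = V^2/(2g) = 2.18^2 / (2*9.81) = 4.7524 / 19.62 = 0.2422 m.
E = 4.62 + 0.2422 = 4.8622 m.

4.8622


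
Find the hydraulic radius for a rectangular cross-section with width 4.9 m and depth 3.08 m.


For a rectangular section:
Flow area A = b * y = 4.9 * 3.08 = 15.09 m^2.
Wetted perimeter P = b + 2y = 4.9 + 2*3.08 = 11.06 m.
Hydraulic radius R = A/P = 15.09 / 11.06 = 1.3646 m.

1.3646


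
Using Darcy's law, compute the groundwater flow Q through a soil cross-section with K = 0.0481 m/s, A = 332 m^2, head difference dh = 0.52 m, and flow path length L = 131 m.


Darcy's law: Q = K * A * i, where i = dh/L.
Hydraulic gradient i = 0.52 / 131 = 0.003969.
Q = 0.0481 * 332 * 0.003969
  = 0.0634 m^3/s.

0.0634


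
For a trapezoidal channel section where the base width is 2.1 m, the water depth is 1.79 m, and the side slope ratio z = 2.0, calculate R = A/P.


For a trapezoidal section with side slope z:
A = (b + z*y)*y = (2.1 + 2.0*1.79)*1.79 = 10.167 m^2.
P = b + 2*y*sqrt(1 + z^2) = 2.1 + 2*1.79*sqrt(1 + 2.0^2) = 10.105 m.
R = A/P = 10.167 / 10.105 = 1.0061 m.

1.0061


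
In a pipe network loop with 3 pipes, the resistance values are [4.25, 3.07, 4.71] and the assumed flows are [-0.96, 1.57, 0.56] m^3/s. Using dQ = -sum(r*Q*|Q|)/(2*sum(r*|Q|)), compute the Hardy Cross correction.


Numerator terms (r*Q*|Q|): 4.25*-0.96*|-0.96| = -3.9168; 3.07*1.57*|1.57| = 7.5672; 4.71*0.56*|0.56| = 1.4771.
Sum of numerator = 5.1275.
Denominator terms (r*|Q|): 4.25*|-0.96| = 4.08; 3.07*|1.57| = 4.8199; 4.71*|0.56| = 2.6376.
2 * sum of denominator = 2 * 11.5375 = 23.075.
dQ = -5.1275 / 23.075 = -0.2222 m^3/s.

-0.2222


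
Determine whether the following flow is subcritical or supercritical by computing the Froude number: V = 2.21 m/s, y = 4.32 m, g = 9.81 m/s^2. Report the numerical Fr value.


The Froude number is defined as Fr = V / sqrt(g*y).
g*y = 9.81 * 4.32 = 42.3792.
sqrt(g*y) = sqrt(42.3792) = 6.5099.
Fr = 2.21 / 6.5099 = 0.3395.
Since Fr < 1, the flow is subcritical.

0.3395


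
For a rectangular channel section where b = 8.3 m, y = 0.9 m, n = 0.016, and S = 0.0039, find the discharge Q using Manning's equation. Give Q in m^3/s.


For a rectangular channel, the cross-sectional area A = b * y = 8.3 * 0.9 = 7.47 m^2.
The wetted perimeter P = b + 2y = 8.3 + 2*0.9 = 10.1 m.
Hydraulic radius R = A/P = 7.47/10.1 = 0.7396 m.
Velocity V = (1/n)*R^(2/3)*S^(1/2) = (1/0.016)*0.7396^(2/3)*0.0039^(1/2) = 3.1921 m/s.
Discharge Q = A * V = 7.47 * 3.1921 = 23.845 m^3/s.

23.845


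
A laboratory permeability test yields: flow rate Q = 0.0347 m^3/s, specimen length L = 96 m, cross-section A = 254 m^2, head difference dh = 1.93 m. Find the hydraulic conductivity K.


From K = Q*L / (A*dh):
Numerator: Q*L = 0.0347 * 96 = 3.3312.
Denominator: A*dh = 254 * 1.93 = 490.22.
K = 3.3312 / 490.22 = 0.006795 m/s.

0.006795


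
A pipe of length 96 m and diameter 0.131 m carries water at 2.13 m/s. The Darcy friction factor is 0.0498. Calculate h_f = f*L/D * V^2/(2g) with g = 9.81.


Darcy-Weisbach equation: h_f = f * (L/D) * V^2/(2g).
f * L/D = 0.0498 * 96/0.131 = 36.4947.
V^2/(2g) = 2.13^2 / (2*9.81) = 4.5369 / 19.62 = 0.2312 m.
h_f = 36.4947 * 0.2312 = 8.439 m.

8.439


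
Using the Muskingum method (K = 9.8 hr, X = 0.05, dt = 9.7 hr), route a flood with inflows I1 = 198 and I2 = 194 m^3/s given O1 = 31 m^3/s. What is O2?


Muskingum coefficients:
denom = 2*K*(1-X) + dt = 2*9.8*(1-0.05) + 9.7 = 28.32.
C0 = (dt - 2*K*X)/denom = (9.7 - 2*9.8*0.05)/28.32 = 0.3079.
C1 = (dt + 2*K*X)/denom = (9.7 + 2*9.8*0.05)/28.32 = 0.3771.
C2 = (2*K*(1-X) - dt)/denom = 0.315.
O2 = C0*I2 + C1*I1 + C2*O1
   = 0.3079*194 + 0.3771*198 + 0.315*31
   = 144.17 m^3/s.

144.17


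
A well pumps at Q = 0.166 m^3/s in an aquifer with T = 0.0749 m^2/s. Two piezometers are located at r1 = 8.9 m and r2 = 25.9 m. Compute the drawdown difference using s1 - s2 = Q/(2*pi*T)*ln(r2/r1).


Thiem equation: s1 - s2 = Q/(2*pi*T) * ln(r2/r1).
ln(r2/r1) = ln(25.9/8.9) = 1.0682.
Q/(2*pi*T) = 0.166 / (2*pi*0.0749) = 0.166 / 0.4706 = 0.3527.
s1 - s2 = 0.3527 * 1.0682 = 0.3768 m.

0.3768


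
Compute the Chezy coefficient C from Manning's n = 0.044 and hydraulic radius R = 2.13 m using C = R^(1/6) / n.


The Chezy coefficient relates to Manning's n through C = R^(1/6) / n.
R^(1/6) = 2.13^(1/6) = 1.134305.
C = 1.134305 / 0.044 = 25.78 m^(1/2)/s.

25.78


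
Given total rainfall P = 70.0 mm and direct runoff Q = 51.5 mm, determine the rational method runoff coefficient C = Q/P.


The runoff coefficient C = runoff depth / rainfall depth.
C = 51.5 / 70.0
  = 0.7357.

0.7357


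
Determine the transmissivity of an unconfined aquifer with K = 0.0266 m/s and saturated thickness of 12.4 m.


Transmissivity is defined as T = K * h.
T = 0.0266 * 12.4
  = 0.3298 m^2/s.

0.3298


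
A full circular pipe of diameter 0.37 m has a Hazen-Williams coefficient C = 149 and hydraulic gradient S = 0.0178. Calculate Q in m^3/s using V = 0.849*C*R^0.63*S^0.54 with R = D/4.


For a full circular pipe, R = D/4 = 0.37/4 = 0.0925 m.
V = 0.849 * 149 * 0.0925^0.63 * 0.0178^0.54
  = 0.849 * 149 * 0.223187 * 0.11356
  = 3.2062 m/s.
Pipe area A = pi*D^2/4 = pi*0.37^2/4 = 0.1075 m^2.
Q = A * V = 0.1075 * 3.2062 = 0.3447 m^3/s.

0.3447


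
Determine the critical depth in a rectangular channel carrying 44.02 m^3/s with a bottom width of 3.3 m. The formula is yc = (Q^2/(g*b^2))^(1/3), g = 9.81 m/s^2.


Using yc = (Q^2 / (g * b^2))^(1/3):
Q^2 = 44.02^2 = 1937.76.
g * b^2 = 9.81 * 3.3^2 = 9.81 * 10.89 = 106.83.
Q^2 / (g*b^2) = 1937.76 / 106.83 = 18.1387.
yc = 18.1387^(1/3) = 2.6274 m.

2.6274


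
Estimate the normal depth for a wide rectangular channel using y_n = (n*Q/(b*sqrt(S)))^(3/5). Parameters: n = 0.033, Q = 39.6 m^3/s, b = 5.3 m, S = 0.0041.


We use the wide-channel approximation y_n = (n*Q/(b*sqrt(S)))^(3/5).
sqrt(S) = sqrt(0.0041) = 0.064031.
Numerator: n*Q = 0.033 * 39.6 = 1.3068.
Denominator: b*sqrt(S) = 5.3 * 0.064031 = 0.339364.
arg = 3.8507.
y_n = 3.8507^(3/5) = 2.2456 m.

2.2456


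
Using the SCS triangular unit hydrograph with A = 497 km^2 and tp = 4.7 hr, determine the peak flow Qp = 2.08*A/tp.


SCS formula: Qp = 2.08 * A / tp.
Qp = 2.08 * 497 / 4.7
   = 1033.76 / 4.7
   = 219.95 m^3/s per cm.

219.95


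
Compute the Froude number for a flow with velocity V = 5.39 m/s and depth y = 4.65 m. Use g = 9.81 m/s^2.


The Froude number is defined as Fr = V / sqrt(g*y).
g*y = 9.81 * 4.65 = 45.6165.
sqrt(g*y) = sqrt(45.6165) = 6.754.
Fr = 5.39 / 6.754 = 0.798.

0.798


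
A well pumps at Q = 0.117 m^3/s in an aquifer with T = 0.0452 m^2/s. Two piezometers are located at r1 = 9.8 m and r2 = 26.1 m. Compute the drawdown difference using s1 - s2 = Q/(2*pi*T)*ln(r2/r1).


Thiem equation: s1 - s2 = Q/(2*pi*T) * ln(r2/r1).
ln(r2/r1) = ln(26.1/9.8) = 0.9796.
Q/(2*pi*T) = 0.117 / (2*pi*0.0452) = 0.117 / 0.284 = 0.412.
s1 - s2 = 0.412 * 0.9796 = 0.4035 m.

0.4035


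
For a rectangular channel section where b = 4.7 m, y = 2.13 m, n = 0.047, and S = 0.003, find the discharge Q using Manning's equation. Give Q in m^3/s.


For a rectangular channel, the cross-sectional area A = b * y = 4.7 * 2.13 = 10.01 m^2.
The wetted perimeter P = b + 2y = 4.7 + 2*2.13 = 8.96 m.
Hydraulic radius R = A/P = 10.01/8.96 = 1.1173 m.
Velocity V = (1/n)*R^(2/3)*S^(1/2) = (1/0.047)*1.1173^(2/3)*0.003^(1/2) = 1.2548 m/s.
Discharge Q = A * V = 10.01 * 1.2548 = 12.562 m^3/s.

12.562


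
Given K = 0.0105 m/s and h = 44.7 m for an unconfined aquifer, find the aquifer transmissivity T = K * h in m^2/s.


Transmissivity is defined as T = K * h.
T = 0.0105 * 44.7
  = 0.4694 m^2/s.

0.4694


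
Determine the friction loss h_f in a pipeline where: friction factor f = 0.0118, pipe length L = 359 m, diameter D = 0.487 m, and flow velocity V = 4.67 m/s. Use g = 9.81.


Darcy-Weisbach equation: h_f = f * (L/D) * V^2/(2g).
f * L/D = 0.0118 * 359/0.487 = 8.6986.
V^2/(2g) = 4.67^2 / (2*9.81) = 21.8089 / 19.62 = 1.1116 m.
h_f = 8.6986 * 1.1116 = 9.669 m.

9.669


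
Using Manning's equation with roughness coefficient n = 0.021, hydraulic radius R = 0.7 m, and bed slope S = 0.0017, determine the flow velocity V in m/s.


Manning's equation gives V = (1/n) * R^(2/3) * S^(1/2).
First, compute R^(2/3) = 0.7^(2/3) = 0.7884.
Next, S^(1/2) = 0.0017^(1/2) = 0.041231.
Then 1/n = 1/0.021 = 47.62.
V = 47.62 * 0.7884 * 0.041231 = 1.5479 m/s.

1.5479


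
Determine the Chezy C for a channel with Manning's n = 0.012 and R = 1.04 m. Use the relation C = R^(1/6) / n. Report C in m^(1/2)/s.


The Chezy coefficient relates to Manning's n through C = R^(1/6) / n.
R^(1/6) = 1.04^(1/6) = 1.006558.
C = 1.006558 / 0.012 = 83.88 m^(1/2)/s.

83.88


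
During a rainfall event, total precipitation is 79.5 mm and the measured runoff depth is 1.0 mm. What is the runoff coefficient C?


The runoff coefficient C = runoff depth / rainfall depth.
C = 1.0 / 79.5
  = 0.0126.

0.0126


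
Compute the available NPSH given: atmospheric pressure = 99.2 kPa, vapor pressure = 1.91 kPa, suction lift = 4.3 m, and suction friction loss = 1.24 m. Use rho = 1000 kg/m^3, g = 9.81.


NPSHa = p_atm/(rho*g) - z_s - hf_s - p_vap/(rho*g).
p_atm/(rho*g) = 99.2*1000 / (1000*9.81) = 10.112 m.
p_vap/(rho*g) = 1.91*1000 / (1000*9.81) = 0.195 m.
NPSHa = 10.112 - 4.3 - 1.24 - 0.195
      = 4.38 m.

4.38


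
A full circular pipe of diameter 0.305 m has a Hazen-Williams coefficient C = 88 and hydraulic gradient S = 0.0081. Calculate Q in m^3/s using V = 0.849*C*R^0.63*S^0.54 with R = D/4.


For a full circular pipe, R = D/4 = 0.305/4 = 0.0762 m.
V = 0.849 * 88 * 0.0762^0.63 * 0.0081^0.54
  = 0.849 * 88 * 0.197611 * 0.07423
  = 1.0959 m/s.
Pipe area A = pi*D^2/4 = pi*0.305^2/4 = 0.0731 m^2.
Q = A * V = 0.0731 * 1.0959 = 0.0801 m^3/s.

0.0801


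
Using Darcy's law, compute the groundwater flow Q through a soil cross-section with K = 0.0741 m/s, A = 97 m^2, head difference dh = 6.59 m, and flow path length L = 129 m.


Darcy's law: Q = K * A * i, where i = dh/L.
Hydraulic gradient i = 6.59 / 129 = 0.051085.
Q = 0.0741 * 97 * 0.051085
  = 0.3672 m^3/s.

0.3672


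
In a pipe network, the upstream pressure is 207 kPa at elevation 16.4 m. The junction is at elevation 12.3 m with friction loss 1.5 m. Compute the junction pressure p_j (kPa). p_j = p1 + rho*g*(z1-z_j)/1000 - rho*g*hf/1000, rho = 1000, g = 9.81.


Junction pressure: p_j = p1 + rho*g*(z1 - z_j)/1000 - rho*g*hf/1000.
Elevation term = 1000*9.81*(16.4 - 12.3)/1000 = 40.221 kPa.
Friction term = 1000*9.81*1.5/1000 = 14.715 kPa.
p_j = 207 + 40.221 - 14.715 = 232.51 kPa.

232.51


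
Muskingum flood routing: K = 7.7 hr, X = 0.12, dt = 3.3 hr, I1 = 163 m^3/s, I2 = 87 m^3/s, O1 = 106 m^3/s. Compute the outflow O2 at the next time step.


Muskingum coefficients:
denom = 2*K*(1-X) + dt = 2*7.7*(1-0.12) + 3.3 = 16.852.
C0 = (dt - 2*K*X)/denom = (3.3 - 2*7.7*0.12)/16.852 = 0.0862.
C1 = (dt + 2*K*X)/denom = (3.3 + 2*7.7*0.12)/16.852 = 0.3055.
C2 = (2*K*(1-X) - dt)/denom = 0.6084.
O2 = C0*I2 + C1*I1 + C2*O1
   = 0.0862*87 + 0.3055*163 + 0.6084*106
   = 121.78 m^3/s.

121.78


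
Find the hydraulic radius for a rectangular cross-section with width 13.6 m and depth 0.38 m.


For a rectangular section:
Flow area A = b * y = 13.6 * 0.38 = 5.17 m^2.
Wetted perimeter P = b + 2y = 13.6 + 2*0.38 = 14.36 m.
Hydraulic radius R = A/P = 5.17 / 14.36 = 0.3599 m.

0.3599


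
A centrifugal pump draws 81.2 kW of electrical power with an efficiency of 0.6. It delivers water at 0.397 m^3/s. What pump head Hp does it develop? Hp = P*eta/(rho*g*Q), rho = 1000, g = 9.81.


Pump head formula: Hp = P * eta / (rho * g * Q).
Numerator: P * eta = 81.2 * 1000 * 0.6 = 48720.0 W.
Denominator: rho * g * Q = 1000 * 9.81 * 0.397 = 3894.57.
Hp = 48720.0 / 3894.57 = 12.51 m.

12.51


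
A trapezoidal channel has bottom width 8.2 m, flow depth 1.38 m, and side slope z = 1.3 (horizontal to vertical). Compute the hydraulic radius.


For a trapezoidal section with side slope z:
A = (b + z*y)*y = (8.2 + 1.3*1.38)*1.38 = 13.792 m^2.
P = b + 2*y*sqrt(1 + z^2) = 8.2 + 2*1.38*sqrt(1 + 1.3^2) = 12.727 m.
R = A/P = 13.792 / 12.727 = 1.0837 m.

1.0837


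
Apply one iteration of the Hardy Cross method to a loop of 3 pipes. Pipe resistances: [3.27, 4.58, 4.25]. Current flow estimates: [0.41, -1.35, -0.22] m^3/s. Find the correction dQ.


Numerator terms (r*Q*|Q|): 3.27*0.41*|0.41| = 0.5497; 4.58*-1.35*|-1.35| = -8.3471; 4.25*-0.22*|-0.22| = -0.2057.
Sum of numerator = -8.0031.
Denominator terms (r*|Q|): 3.27*|0.41| = 1.3407; 4.58*|-1.35| = 6.183; 4.25*|-0.22| = 0.935.
2 * sum of denominator = 2 * 8.4587 = 16.9174.
dQ = --8.0031 / 16.9174 = 0.4731 m^3/s.

0.4731


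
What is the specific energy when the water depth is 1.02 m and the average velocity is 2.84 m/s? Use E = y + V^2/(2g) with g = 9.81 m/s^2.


Specific energy E = y + V^2/(2g).
Velocity head = V^2/(2g) = 2.84^2 / (2*9.81) = 8.0656 / 19.62 = 0.4111 m.
E = 1.02 + 0.4111 = 1.4311 m.

1.4311
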